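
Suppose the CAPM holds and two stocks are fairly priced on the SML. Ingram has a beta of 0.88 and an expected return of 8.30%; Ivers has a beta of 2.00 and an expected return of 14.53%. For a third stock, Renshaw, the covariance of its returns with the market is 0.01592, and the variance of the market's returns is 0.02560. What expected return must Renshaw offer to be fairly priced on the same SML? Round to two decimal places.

6.86%

MRP = (14.53% − 8.30%) / (2.00 − 0.88) = 5.5625%
R_f = 8.30% − 0.88 × 5.5625% = 3.4050%
β_Renshaw = Cov / Var(R_m) = 0.01592 / 0.02560 = 0.6219
E(R_Renshaw) = R_f + β × MRP = 3.4050% + 0.6219 × 5.5625% = 6.86%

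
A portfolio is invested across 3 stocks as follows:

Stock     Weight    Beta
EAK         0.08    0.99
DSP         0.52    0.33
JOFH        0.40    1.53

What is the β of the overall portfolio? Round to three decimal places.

β_P = Σ w_i β_i = 0.08×0.99 + 0.52×0.33 + 0.40×1.53 = 0.8628

0.863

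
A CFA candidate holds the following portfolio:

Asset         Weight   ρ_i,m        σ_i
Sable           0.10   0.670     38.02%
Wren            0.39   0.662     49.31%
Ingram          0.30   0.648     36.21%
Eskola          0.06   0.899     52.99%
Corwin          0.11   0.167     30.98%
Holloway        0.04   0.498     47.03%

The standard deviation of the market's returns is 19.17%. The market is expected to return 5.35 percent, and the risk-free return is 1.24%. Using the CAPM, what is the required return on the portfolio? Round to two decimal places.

6.96%

β_Sable = 0.670 × 38.02% / 19.17% = 1.3288
β_Wren = 0.662 × 49.31% / 19.17% = 1.7028
β_Ingram = 0.648 × 36.21% / 19.17% = 1.2240
β_Eskola = 0.899 × 52.99% / 19.17% = 2.4850
β_Corwin = 0.167 × 30.98% / 19.17% = 0.2699
β_Holloway = 0.498 × 47.03% / 19.17% = 1.2217
β_P = Σ w_i β_i = 0.10×1.3288 + 0.39×1.7028 + 0.30×1.2240 + 0.06×2.4850 + 0.11×0.2699 + 0.04×1.2217 = 1.3918
MRP = 5.35% − 1.24% = 4.11%
E(R_P) = R_f + β_P × MRP = 1.24% + 1.3918 × 4.11% = 6.96%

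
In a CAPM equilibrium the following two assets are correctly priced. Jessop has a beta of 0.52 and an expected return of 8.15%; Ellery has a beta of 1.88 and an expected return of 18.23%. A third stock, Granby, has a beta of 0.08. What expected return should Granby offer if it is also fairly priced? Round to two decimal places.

4.89%

MRP (SML slope) = (18.23% − 8.15%) / (1.88 − 0.52) = 10.08% / 1.36 = 7.4118%
R_f (intercept) = 8.15% − 0.52 × 7.4118% = 4.2959%
E(R_Granby) = R_f + β × MRP = 4.2959% + 0.08 × 7.4118% = 4.89%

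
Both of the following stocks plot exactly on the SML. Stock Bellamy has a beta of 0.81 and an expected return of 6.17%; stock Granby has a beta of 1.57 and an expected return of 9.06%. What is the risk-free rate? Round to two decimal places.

Both satisfy E(R) = R_f + β·MRP, so the slope of the SML is
MRP = (9.06% − 6.17%) / (1.57 − 0.81) = 2.89% / 0.76 = 3.8026%
R_f = E(R_Bellamy) − β_Bellamy·MRP = 6.17% − 0.81 × 3.8026% = 3.0899%

3.09%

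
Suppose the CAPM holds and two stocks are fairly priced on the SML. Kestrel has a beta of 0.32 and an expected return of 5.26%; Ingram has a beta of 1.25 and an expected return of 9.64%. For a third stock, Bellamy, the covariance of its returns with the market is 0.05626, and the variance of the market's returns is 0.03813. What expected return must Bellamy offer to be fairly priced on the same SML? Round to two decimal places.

10.70%

MRP = (9.64% − 5.26%) / (1.25 − 0.32) = 4.7097%
R_f = 5.26% − 0.32 × 4.7097% = 3.7529%
β_Bellamy = Cov / Var(R_m) = 0.05626 / 0.03813 = 1.4755
E(R_Bellamy) = R_f + β × MRP = 3.7529% + 1.4755 × 4.7097% = 10.70%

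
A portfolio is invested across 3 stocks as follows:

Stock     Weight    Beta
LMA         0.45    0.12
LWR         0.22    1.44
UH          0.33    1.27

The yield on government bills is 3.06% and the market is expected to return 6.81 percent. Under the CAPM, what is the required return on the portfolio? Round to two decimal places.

β_P = Σ w_i β_i = 0.45×0.12 + 0.22×1.44 + 0.33×1.27 = 0.7899
MRP = 6.81% − 3.06% = 3.75%
E(R_P) = R_f + β_P × MRP = 3.06% + 0.7899 × 3.75% = 6.02%

6.02%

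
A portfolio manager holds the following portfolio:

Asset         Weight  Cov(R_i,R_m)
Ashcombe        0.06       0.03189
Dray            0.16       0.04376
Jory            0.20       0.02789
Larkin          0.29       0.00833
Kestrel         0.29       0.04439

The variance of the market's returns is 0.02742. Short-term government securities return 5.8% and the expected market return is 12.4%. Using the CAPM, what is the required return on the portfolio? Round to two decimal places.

12.97%

β_Ashcombe = 0.03189 / 0.02742 = 1.1630
β_Dray = 0.04376 / 0.02742 = 1.5959
β_Jory = 0.02789 / 0.02742 = 1.0171
β_Larkin = 0.00833 / 0.02742 = 0.3038
β_Kestrel = 0.04439 / 0.02742 = 1.6189
β_P = Σ w_i β_i = 0.06×1.1630 + 0.16×1.5959 + 0.20×1.0171 + 0.29×0.3038 + 0.29×1.6189 = 1.0861
MRP = 12.4% − 5.8% = 6.60%
E(R_P) = R_f + β_P × MRP = 5.8% + 1.0861 × 6.6% = 12.97%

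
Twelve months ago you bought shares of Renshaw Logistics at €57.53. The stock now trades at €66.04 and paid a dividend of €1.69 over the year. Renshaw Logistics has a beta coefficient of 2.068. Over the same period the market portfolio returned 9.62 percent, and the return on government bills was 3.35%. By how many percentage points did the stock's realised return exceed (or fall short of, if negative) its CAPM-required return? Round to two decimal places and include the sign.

+1.41%

Realised HPR = (P1 + D1 − P0) / P0 = (66.04 + 1.69 − 57.53) / 57.53 = 10.20 / 57.53 = 17.7299%
MRP = 9.62% − 3.35% = 6.27%
CAPM required = R_f + β·MRP = 3.35% + 2.068 × 6.27% = 16.31636%
α = realised − required = 17.7299% − 16.31636% = +1.41%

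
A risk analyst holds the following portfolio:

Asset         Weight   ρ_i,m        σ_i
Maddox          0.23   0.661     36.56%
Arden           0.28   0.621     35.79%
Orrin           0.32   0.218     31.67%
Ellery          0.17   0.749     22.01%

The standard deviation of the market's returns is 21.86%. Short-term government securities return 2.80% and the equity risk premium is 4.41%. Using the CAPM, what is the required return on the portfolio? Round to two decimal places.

6.19%

β_Maddox = 0.661 × 36.56% / 21.86% = 1.1055
β_Arden = 0.621 × 35.79% / 21.86% = 1.0167
β_Orrin = 0.218 × 31.67% / 21.86% = 0.3158
β_Ellery = 0.749 × 22.01% / 21.86% = 0.7541
β_P = Σ w_i β_i = 0.23×1.1055 + 0.28×1.0167 + 0.32×0.3158 + 0.17×0.7541 = 0.7682
E(R_P) = R_f + β_P × MRP = 2.80% + 0.7682 × 4.41% = 6.19%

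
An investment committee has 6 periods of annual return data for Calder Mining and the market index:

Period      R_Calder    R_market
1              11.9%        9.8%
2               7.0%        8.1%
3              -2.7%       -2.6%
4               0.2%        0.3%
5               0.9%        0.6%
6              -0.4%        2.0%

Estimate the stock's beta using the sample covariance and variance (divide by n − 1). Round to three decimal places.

Mean R_i = (11.9 + 7.0 − 2.7 + 0.2 + 0.9 − 0.4) / 6 = 2.8167%
Mean R_m = (9.8 + 8.1 − 2.6 + 0.3 + 0.6 + 2.0) / 6 = 3.0333%
Σ(R_i − R̄_i)(R_m − R̄_m) = 128.8767  ⇒  Cov = 128.8767 / 5 = 25.7753
Σ(R_m − R̄_m)² = 117.6533  ⇒  Var(R_m) = 117.6533 / 5 = 23.5307
β = Cov / Var(R_m) = 25.7753 / 23.5307 = 1.0954

1.095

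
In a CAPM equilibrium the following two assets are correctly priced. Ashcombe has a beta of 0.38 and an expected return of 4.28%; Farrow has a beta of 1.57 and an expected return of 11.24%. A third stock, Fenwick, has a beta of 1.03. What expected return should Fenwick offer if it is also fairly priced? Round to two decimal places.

8.08%

MRP (SML slope) = (11.24% − 4.28%) / (1.57 − 0.38) = 6.96% / 1.19 = 5.8487%
R_f (intercept) = 4.28% − 0.38 × 5.8487% = 2.0575%
E(R_Fenwick) = R_f + β × MRP = 2.0575% + 1.03 × 5.8487% = 8.08%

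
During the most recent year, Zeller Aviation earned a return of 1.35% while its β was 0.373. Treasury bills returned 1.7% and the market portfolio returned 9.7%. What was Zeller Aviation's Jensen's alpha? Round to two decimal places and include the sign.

-3.33%

Market excess return = 9.7% − 1.7% = 8.00%
CAPM benchmark = R_f + β(R_m − R_f) = 1.7% + 0.373 × 8.0% = 4.6840%
α = actual − benchmark = 1.35% − 4.6840% = -3.33%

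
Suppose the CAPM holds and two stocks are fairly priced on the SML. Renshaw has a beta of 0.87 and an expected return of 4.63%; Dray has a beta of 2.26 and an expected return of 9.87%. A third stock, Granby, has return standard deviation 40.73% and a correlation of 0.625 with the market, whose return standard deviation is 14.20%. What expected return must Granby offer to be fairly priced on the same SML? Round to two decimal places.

8.11%

MRP = (9.87% − 4.63%) / (2.26 − 0.87) = 3.7698%
R_f = 4.63% − 0.87 × 3.7698% = 1.3503%
β_Granby = ρ·σ_i/σ_m = 0.625 × 40.73 / 14.20 = 1.7927
E(R_Granby) = R_f + β × MRP = 1.3503% + 1.7927 × 3.7698% = 8.11%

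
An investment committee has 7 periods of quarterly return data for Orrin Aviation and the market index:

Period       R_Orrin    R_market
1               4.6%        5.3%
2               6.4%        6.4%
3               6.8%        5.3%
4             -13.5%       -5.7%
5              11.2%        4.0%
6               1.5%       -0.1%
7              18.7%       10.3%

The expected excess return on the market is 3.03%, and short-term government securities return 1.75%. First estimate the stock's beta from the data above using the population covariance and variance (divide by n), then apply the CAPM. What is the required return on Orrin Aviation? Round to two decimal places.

7.20%

Mean R_i = (4.6 + 6.4 + 6.8 − 13.5 + 11.2 + 1.5 + 18.7) / 7 = 5.1000%
Mean R_m = (5.3 + 6.4 + 5.3 − 5.7 + 4.0 − 0.1 + 10.3) / 7 = 3.6429%
Σ(R_i − R̄_i)(R_m − R̄_m) = 285.5400  ⇒  Cov = 285.5400 / 7 = 40.7914
Σ(R_m − R̄_m)² = 158.8371  ⇒  Var(R_m) = 158.8371 / 7 = 22.6910
β = Cov / Var(R_m) = 40.7914 / 22.6910 = 1.7977
E(R) = R_f + β × MRP = 1.75% + 1.7977 × 3.03% = 7.20%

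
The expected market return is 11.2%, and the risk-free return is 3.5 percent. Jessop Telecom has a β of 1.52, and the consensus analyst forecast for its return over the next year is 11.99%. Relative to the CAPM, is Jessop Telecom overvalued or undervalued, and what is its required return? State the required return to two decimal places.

MRP = 11.2% − 3.5% = 7.70%
Required return = R_f + β·MRP = 3.5% + 1.52 × 7.7% = 15.20%
Forecast 11.99% < required 15.20% → the stock plots below the SML → overvalued.

Overvalued; required return 15.20%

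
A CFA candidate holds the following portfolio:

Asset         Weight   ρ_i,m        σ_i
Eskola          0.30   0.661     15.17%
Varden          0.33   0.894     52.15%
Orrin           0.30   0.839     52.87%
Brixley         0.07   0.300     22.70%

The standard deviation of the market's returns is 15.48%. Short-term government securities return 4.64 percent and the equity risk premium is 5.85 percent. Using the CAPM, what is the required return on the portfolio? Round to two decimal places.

β_Eskola = 0.661 × 15.17% / 15.48% = 0.6478
β_Varden = 0.894 × 52.15% / 15.48% = 3.0118
β_Orrin = 0.839 × 52.87% / 15.48% = 2.8655
β_Brixley = 0.300 × 22.70% / 15.48% = 0.4399
β_P = Σ w_i β_i = 0.30×0.6478 + 0.33×3.0118 + 0.30×2.8655 + 0.07×0.4399 = 2.0787
E(R_P) = R_f + β_P × MRP = 4.64% + 2.0787 × 5.85% = 16.80%

16.80%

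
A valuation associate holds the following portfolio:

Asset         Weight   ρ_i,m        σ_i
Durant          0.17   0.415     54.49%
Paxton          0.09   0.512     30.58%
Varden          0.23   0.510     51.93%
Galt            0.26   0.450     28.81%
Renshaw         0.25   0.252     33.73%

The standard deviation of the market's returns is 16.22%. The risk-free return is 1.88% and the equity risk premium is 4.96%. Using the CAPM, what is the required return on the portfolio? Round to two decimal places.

β_Durant = 0.415 × 54.49% / 16.22% = 1.3942
β_Paxton = 0.512 × 30.58% / 16.22% = 0.9653
β_Varden = 0.510 × 51.93% / 16.22% = 1.6328
β_Galt = 0.450 × 28.81% / 16.22% = 0.7993
β_Renshaw = 0.252 × 33.73% / 16.22% = 0.5240
β_P = Σ w_i β_i = 0.17×1.3942 + 0.09×0.9653 + 0.23×1.6328 + 0.26×0.7993 + 0.25×0.5240 = 1.0383
E(R_P) = R_f + β_P × MRP = 1.88% + 1.0383 × 4.96% = 7.03%

7.03%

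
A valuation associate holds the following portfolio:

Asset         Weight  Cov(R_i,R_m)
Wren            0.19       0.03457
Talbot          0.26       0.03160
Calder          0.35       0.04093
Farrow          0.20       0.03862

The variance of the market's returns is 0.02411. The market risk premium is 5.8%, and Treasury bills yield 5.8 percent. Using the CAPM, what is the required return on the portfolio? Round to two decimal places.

β_Wren = 0.03457 / 0.02411 = 1.4338
β_Talbot = 0.03160 / 0.02411 = 1.3107
β_Calder = 0.04093 / 0.02411 = 1.6976
β_Farrow = 0.03862 / 0.02411 = 1.6018
β_P = Σ w_i β_i = 0.19×1.4338 + 0.26×1.3107 + 0.35×1.6976 + 0.20×1.6018 = 1.5277
E(R_P) = R_f + β_P × MRP = 5.8% + 1.5277 × 5.8% = 14.66%

14.66%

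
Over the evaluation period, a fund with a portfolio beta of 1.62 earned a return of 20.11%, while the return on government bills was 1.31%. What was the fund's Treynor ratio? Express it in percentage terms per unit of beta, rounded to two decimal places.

11.60%

Treynor = (R_P − R_f) / β_P = (20.11% − 1.31%) / 1.6200 = 18.80% / 1.6200 = 11.60%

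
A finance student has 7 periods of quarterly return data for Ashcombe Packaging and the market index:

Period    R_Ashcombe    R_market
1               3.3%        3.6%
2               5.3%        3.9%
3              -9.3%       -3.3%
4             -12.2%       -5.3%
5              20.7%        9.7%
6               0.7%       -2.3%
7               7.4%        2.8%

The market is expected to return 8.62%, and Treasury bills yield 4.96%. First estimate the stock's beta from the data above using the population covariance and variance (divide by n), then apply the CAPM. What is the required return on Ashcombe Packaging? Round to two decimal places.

12.33%

Mean R_i = (3.3 + 5.3 − 9.3 − 12.2 + 20.7 + 0.7 + 7.4) / 7 = 2.2714%
Mean R_m = (3.6 + 3.9 − 3.3 − 5.3 + 9.7 − 2.3 + 2.8) / 7 = 1.3000%
Σ(R_i − R̄_i)(R_m − R̄_m) = 327.1300  ⇒  Cov = 327.1300 / 7 = 46.7329
Σ(R_m − R̄_m)² = 162.5400  ⇒  Var(R_m) = 162.5400 / 7 = 23.2200
β = Cov / Var(R_m) = 46.7329 / 23.2200 = 2.0126
MRP = 8.62% − 4.96% = 3.66%
E(R) = R_f + β × MRP = 4.96% + 2.0126 × 3.66% = 12.33%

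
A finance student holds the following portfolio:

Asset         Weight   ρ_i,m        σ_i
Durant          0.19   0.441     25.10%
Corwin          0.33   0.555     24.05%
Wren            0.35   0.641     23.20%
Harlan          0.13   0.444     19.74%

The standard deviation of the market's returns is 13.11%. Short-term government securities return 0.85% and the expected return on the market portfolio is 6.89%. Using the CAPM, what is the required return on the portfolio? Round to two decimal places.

β_Durant = 0.441 × 25.10% / 13.11% = 0.8443
β_Corwin = 0.555 × 24.05% / 13.11% = 1.0181
β_Wren = 0.641 × 23.20% / 13.11% = 1.1343
β_Harlan = 0.444 × 19.74% / 13.11% = 0.6685
β_P = Σ w_i β_i = 0.19×0.8443 + 0.33×1.0181 + 0.35×1.1343 + 0.13×0.6685 = 0.9803
MRP = 6.89% − 0.85% = 6.04%
E(R_P) = R_f + β_P × MRP = 0.85% + 0.9803 × 6.04% = 6.77%

6.77%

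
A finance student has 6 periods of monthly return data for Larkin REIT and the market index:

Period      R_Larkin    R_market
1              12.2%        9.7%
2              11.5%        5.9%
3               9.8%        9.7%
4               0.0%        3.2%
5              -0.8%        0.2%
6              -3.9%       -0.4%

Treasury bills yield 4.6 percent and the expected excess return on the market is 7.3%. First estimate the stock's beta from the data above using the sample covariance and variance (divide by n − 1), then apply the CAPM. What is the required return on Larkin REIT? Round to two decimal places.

Mean R_i = (12.2 + 11.5 + 9.8 + 0.0 − 0.8 − 3.9) / 6 = 4.8000%
Mean R_m = (9.7 + 5.9 + 9.7 + 3.2 + 0.2 − 0.4) / 6 = 4.7167%
Σ(R_i − R̄_i)(R_m − R̄_m) = 146.8100  ⇒  Cov = 146.8100 / 5 = 29.3620
Σ(R_m − R̄_m)² = 99.9483  ⇒  Var(R_m) = 99.9483 / 5 = 19.9897
β = Cov / Var(R_m) = 29.3620 / 19.9897 = 1.4689
E(R) = R_f + β × MRP = 4.6% + 1.4689 × 7.3% = 15.32%

15.32%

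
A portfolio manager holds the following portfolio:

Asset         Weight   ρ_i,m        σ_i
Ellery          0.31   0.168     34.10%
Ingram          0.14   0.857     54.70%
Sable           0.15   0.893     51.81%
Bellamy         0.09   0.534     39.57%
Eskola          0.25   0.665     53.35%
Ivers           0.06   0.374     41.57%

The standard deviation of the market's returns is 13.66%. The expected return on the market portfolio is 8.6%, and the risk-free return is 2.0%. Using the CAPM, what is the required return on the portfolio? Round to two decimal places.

β_Ellery = 0.168 × 34.10% / 13.66% = 0.4194
β_Ingram = 0.857 × 54.70% / 13.66% = 3.4318
β_Sable = 0.893 × 51.81% / 13.66% = 3.3870
β_Bellamy = 0.534 × 39.57% / 13.66% = 1.5469
β_Eskola = 0.665 × 53.35% / 13.66% = 2.5972
β_Ivers = 0.374 × 41.57% / 13.66% = 1.1382
β_P = Σ w_i β_i = 0.31×0.4194 + 0.14×3.4318 + 0.15×3.3870 + 0.09×1.5469 + 0.25×2.5972 + 0.06×1.1382 = 1.9753
MRP = 8.6% − 2.0% = 6.60%
E(R_P) = R_f + β_P × MRP = 2.0% + 1.9753 × 6.6% = 15.04%

15.04%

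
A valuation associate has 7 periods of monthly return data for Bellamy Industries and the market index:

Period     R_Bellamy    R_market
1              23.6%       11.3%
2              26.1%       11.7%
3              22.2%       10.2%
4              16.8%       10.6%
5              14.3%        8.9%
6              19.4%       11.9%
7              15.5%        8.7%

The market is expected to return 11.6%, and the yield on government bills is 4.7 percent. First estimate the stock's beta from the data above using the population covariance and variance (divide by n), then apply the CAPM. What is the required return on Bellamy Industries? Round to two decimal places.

Mean R_i = (23.6 + 26.1 + 22.2 + 16.8 + 14.3 + 19.4 + 15.5) / 7 = 19.7000%
Mean R_m = (11.3 + 11.7 + 10.2 + 10.6 + 8.9 + 11.9 + 8.7) / 7 = 10.4714%
Σ(R_i − R̄_i)(R_m − R̄_m) = 25.5400  ⇒  Cov = 25.5400 / 7 = 3.6486
Σ(R_m − R̄_m)² = 9.9343  ⇒  Var(R_m) = 9.9343 / 7 = 1.4192
β = Cov / Var(R_m) = 3.6486 / 1.4192 = 2.5709
MRP = 11.6% − 4.7% = 6.90%
E(R) = R_f + β × MRP = 4.7% + 2.5709 × 6.9% = 22.44%

22.44%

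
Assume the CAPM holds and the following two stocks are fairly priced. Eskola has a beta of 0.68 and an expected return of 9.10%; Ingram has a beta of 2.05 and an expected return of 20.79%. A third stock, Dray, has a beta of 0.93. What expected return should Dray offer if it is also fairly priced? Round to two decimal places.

MRP (SML slope) = (20.79% − 9.10%) / (2.05 − 0.68) = 11.69% / 1.37 = 8.5328%
R_f (intercept) = 9.10% − 0.68 × 8.5328% = 3.2977%
E(R_Dray) = R_f + β × MRP = 3.2977% + 0.93 × 8.5328% = 11.23%

11.23%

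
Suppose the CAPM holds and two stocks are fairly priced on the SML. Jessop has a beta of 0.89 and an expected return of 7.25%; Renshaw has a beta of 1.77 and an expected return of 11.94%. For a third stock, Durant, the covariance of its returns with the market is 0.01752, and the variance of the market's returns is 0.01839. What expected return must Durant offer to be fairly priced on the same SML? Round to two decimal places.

MRP = (11.94% − 7.25%) / (1.77 − 0.89) = 5.3295%
R_f = 7.25% − 0.89 × 5.3295% = 2.5067%
β_Durant = Cov / Var(R_m) = 0.01752 / 0.01839 = 0.9527
E(R_Durant) = R_f + β × MRP = 2.5067% + 0.9527 × 5.3295% = 7.58%

7.58%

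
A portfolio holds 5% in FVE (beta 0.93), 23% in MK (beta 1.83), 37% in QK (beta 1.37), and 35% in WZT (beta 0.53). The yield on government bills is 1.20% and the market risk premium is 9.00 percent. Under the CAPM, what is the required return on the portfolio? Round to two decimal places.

11.64%

β_P = Σ w_i β_i = 0.05×0.93 + 0.23×1.83 + 0.37×1.37 + 0.35×0.53 = 1.1598
E(R_P) = R_f + β_P × MRP = 1.20% + 1.1598 × 9.00% = 11.64%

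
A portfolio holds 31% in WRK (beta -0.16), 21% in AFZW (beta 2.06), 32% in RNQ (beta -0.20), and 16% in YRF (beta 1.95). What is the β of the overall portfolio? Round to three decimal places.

β_P = Σ w_i β_i = 0.31×-0.16 + 0.21×2.06 + 0.32×-0.20 + 0.16×1.95 = 0.6310

0.631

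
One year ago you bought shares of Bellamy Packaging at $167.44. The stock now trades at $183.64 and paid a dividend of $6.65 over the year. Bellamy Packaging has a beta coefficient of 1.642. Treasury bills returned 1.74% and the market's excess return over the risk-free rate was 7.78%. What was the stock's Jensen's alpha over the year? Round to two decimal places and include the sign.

Realised HPR = (P1 + D1 − P0) / P0 = (183.64 + 6.65 − 167.44) / 167.44 = 22.85 / 167.44 = 13.6467%
CAPM required = R_f + β·MRP = 1.74% + 1.642 × 7.78% = 14.51476%
α = realised − required = 13.6467% − 14.51476% = -0.87%

-0.87%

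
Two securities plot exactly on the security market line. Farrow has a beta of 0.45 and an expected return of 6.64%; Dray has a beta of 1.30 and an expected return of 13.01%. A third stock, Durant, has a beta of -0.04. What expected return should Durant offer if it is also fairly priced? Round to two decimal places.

MRP (SML slope) = (13.01% − 6.64%) / (1.30 − 0.45) = 6.37% / 0.85 = 7.4941%
R_f (intercept) = 6.64% − 0.45 × 7.4941% = 3.2677%
E(R_Durant) = R_f + β × MRP = 3.2677% + -0.04 × 7.4941% = 2.97%

2.97%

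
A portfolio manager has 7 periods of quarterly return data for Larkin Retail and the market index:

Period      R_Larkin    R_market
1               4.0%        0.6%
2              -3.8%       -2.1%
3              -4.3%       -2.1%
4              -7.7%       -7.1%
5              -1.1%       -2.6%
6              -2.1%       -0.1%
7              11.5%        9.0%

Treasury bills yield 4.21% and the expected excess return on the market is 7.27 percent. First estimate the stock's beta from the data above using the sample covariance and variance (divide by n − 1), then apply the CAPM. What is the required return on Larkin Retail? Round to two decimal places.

Mean R_i = (4.0 − 3.8 − 4.3 − 7.7 − 1.1 − 2.1 + 11.5) / 7 = -0.5000%
Mean R_m = (0.6 − 2.1 − 2.1 − 7.1 − 2.6 − 0.1 + 9.0) / 7 = -0.6286%
Σ(R_i − R̄_i)(R_m − R̄_m) = 178.4500  ⇒  Cov = 178.4500 / 6 = 29.7417
Σ(R_m − R̄_m)² = 144.5943  ⇒  Var(R_m) = 144.5943 / 6 = 24.0991
β = Cov / Var(R_m) = 29.7417 / 24.0991 = 1.2341
E(R) = R_f + β × MRP = 4.21% + 1.2341 × 7.27% = 13.18%

13.18%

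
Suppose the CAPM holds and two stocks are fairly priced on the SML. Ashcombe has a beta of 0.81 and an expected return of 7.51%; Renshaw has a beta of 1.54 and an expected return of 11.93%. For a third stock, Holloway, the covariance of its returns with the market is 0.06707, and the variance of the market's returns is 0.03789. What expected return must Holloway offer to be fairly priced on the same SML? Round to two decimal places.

13.32%

MRP = (11.93% − 7.51%) / (1.54 − 0.81) = 6.0548%
R_f = 7.51% − 0.81 × 6.0548% = 2.6056%
β_Holloway = Cov / Var(R_m) = 0.06707 / 0.03789 = 1.7701
E(R_Holloway) = R_f + β × MRP = 2.6056% + 1.7701 × 6.0548% = 13.32%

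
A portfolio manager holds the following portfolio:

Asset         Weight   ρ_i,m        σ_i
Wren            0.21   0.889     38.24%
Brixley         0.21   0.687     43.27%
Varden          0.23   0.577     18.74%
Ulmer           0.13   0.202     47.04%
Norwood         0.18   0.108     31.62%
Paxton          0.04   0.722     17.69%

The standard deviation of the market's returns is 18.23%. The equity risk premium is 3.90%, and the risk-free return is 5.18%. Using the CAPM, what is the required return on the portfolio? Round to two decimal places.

β_Wren = 0.889 × 38.24% / 18.23% = 1.8648
β_Brixley = 0.687 × 43.27% / 18.23% = 1.6306
β_Varden = 0.577 × 18.74% / 18.23% = 0.5931
β_Ulmer = 0.202 × 47.04% / 18.23% = 0.5212
β_Norwood = 0.108 × 31.62% / 18.23% = 0.1873
β_Paxton = 0.722 × 17.69% / 18.23% = 0.7006
β_P = Σ w_i β_i = 0.21×1.8648 + 0.21×1.6306 + 0.23×0.5931 + 0.13×0.5212 + 0.18×0.1873 + 0.04×0.7006 = 0.9999
E(R_P) = R_f + β_P × MRP = 5.18% + 0.9999 × 3.90% = 9.08%

9.08%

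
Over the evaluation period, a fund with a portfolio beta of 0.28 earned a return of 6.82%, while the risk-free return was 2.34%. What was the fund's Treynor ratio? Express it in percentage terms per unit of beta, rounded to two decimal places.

Treynor = (R_P − R_f) / β_P = (6.82% − 2.34%) / 0.2800 = 4.48% / 0.2800 = 16.00%

16.00%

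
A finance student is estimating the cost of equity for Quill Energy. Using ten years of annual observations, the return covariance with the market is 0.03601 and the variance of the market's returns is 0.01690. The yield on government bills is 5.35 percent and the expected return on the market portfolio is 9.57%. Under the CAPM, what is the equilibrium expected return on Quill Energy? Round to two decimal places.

β = Cov(R_i, R_m) / Var(R_m) = 0.03601 / 0.01690 = 2.1308
MRP = 9.57% − 5.35% = 4.22%
E(R) = R_f + β × MRP = 5.35% + 2.1308 × 4.22% = 14.34%

14.34%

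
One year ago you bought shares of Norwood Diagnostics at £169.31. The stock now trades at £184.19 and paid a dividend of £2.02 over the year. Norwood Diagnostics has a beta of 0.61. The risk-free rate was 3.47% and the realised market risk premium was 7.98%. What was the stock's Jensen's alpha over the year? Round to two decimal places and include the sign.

Realised HPR = (P1 + D1 − P0) / P0 = (184.19 + 2.02 − 169.31) / 169.31 = 16.90 / 169.31 = 9.9817%
CAPM required = R_f + β·MRP = 3.47% + 0.61 × 7.98% = 8.3378%
α = realised − required = 9.9817% − 8.3378% = +1.64%

+1.64%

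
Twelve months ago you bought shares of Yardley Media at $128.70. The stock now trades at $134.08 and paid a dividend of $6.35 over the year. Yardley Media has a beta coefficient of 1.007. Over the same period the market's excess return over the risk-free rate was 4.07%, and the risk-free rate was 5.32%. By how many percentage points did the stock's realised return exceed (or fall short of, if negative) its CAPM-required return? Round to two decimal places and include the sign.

Realised HPR = (P1 + D1 − P0) / P0 = (134.08 + 6.35 − 128.70) / 128.70 = 11.73 / 128.70 = 9.1142%
CAPM required = R_f + β·MRP = 5.32% + 1.007 × 4.07% = 9.41849%
α = realised − required = 9.1142% − 9.41849% = -0.30%

-0.30%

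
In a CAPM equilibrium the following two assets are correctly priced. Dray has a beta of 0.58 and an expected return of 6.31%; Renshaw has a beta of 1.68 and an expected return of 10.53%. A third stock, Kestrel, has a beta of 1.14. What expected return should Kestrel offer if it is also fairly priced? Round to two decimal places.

8.46%

MRP (SML slope) = (10.53% − 6.31%) / (1.68 − 0.58) = 4.22% / 1.10 = 3.8364%
R_f (intercept) = 6.31% − 0.58 × 3.8364% = 4.0849%
E(R_Kestrel) = R_f + β × MRP = 4.0849% + 1.14 × 3.8364% = 8.46%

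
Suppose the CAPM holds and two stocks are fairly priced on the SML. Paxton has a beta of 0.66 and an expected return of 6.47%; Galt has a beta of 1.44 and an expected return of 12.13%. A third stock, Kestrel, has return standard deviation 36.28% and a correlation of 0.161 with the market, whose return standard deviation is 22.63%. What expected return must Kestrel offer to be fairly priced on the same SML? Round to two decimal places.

MRP = (12.13% − 6.47%) / (1.44 − 0.66) = 7.2564%
R_f = 6.47% − 0.66 × 7.2564% = 1.6808%
β_Kestrel = ρ·σ_i/σ_m = 0.161 × 36.28 / 22.63 = 0.2581
E(R_Kestrel) = R_f + β × MRP = 1.6808% + 0.2581 × 7.2564% = 3.55%

3.55%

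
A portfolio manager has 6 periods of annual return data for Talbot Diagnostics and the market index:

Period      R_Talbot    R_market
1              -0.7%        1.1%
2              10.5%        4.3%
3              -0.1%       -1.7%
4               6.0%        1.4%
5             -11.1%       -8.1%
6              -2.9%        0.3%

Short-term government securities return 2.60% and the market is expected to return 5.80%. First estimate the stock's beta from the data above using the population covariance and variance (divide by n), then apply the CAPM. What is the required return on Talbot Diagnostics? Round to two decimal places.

7.73%

Mean R_i = (-0.7 + 10.5 − 0.1 + 6.0 − 11.1 − 2.9) / 6 = 0.2833%
Mean R_m = (1.1 + 4.3 − 1.7 + 1.4 − 8.1 + 0.3) / 6 = -0.4500%
Σ(R_i − R̄_i)(R_m − R̄_m) = 142.7550  ⇒  Cov = 142.7550 / 6 = 23.7925
Σ(R_m − R̄_m)² = 89.0350  ⇒  Var(R_m) = 89.0350 / 6 = 14.8392
β = Cov / Var(R_m) = 23.7925 / 14.8392 = 1.6034
MRP = 5.80% − 2.60% = 3.20%
E(R) = R_f + β × MRP = 2.60% + 1.6034 × 3.20% = 7.73%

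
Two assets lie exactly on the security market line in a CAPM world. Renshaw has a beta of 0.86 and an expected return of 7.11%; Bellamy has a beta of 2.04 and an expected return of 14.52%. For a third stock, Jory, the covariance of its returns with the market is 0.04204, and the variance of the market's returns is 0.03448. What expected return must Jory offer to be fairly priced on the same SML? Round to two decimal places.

9.37%

MRP = (14.52% − 7.11%) / (2.04 − 0.86) = 6.2797%
R_f = 7.11% − 0.86 × 6.2797% = 1.7095%
β_Jory = Cov / Var(R_m) = 0.04204 / 0.03448 = 1.2193
E(R_Jory) = R_f + β × MRP = 1.7095% + 1.2193 × 6.2797% = 9.37%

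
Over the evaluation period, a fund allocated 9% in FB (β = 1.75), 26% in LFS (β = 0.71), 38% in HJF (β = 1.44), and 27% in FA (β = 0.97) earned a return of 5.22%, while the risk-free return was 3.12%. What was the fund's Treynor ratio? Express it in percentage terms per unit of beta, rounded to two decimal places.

1.82%

β_P = 0.09×1.75 + 0.26×0.71 + 0.38×1.44 + 0.27×0.97 = 1.1512
Treynor = (R_P − R_f) / β_P = (5.22% − 3.12%) / 1.1512 = 2.10% / 1.1512 = 1.82%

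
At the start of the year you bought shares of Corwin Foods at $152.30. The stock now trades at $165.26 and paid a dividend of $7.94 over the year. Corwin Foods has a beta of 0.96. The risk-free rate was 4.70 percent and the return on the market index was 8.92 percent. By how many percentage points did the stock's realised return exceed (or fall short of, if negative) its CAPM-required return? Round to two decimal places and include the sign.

Realised HPR = (P1 + D1 − P0) / P0 = (165.26 + 7.94 − 152.30) / 152.30 = 20.90 / 152.30 = 13.7229%
MRP = 8.92% − 4.70% = 4.22%
CAPM required = R_f + β·MRP = 4.70% + 0.96 × 4.22% = 8.7512%
α = realised − required = 13.7229% − 8.7512% = +4.97%

+4.97%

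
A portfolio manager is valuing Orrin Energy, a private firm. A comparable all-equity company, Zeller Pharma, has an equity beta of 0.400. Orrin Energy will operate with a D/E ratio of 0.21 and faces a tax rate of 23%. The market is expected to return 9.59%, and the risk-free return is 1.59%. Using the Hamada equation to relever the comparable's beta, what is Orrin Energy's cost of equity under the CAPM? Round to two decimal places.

5.31%

β_L = β_U × [1 + (1 − t)(D/E)] = 0.400 × [1 + (1 − 0.23) × 0.21]
    = 0.400 × [1 + 0.77 × 0.21] = 0.400 × 1.1617 = 0.4647
MRP = 9.59% − 1.59% = 8.00%
E(R) = R_f + β_L × MRP = 1.59% + 0.4647 × 8.00% = 5.31%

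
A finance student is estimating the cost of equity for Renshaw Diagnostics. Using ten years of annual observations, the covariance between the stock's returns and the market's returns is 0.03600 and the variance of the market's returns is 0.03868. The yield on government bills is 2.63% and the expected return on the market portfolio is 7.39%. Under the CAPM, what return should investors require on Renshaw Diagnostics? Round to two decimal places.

7.06%

β = Cov(R_i, R_m) / Var(R_m) = 0.03600 / 0.03868 = 0.9307
MRP = 7.39% − 2.63% = 4.76%
E(R) = R_f + β × MRP = 2.63% + 0.9307 × 4.76% = 7.06%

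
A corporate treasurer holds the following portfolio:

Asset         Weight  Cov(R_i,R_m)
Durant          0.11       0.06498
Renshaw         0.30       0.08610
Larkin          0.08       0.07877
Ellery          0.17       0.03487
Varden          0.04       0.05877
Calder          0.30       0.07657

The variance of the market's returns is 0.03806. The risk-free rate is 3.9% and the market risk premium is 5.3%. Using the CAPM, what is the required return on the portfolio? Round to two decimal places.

13.72%

β_Durant = 0.06498 / 0.03806 = 1.7073
β_Renshaw = 0.08610 / 0.03806 = 2.2622
β_Larkin = 0.07877 / 0.03806 = 2.0696
β_Ellery = 0.03487 / 0.03806 = 0.9162
β_Varden = 0.05877 / 0.03806 = 1.5441
β_Calder = 0.07657 / 0.03806 = 2.0118
β_P = Σ w_i β_i = 0.11×1.7073 + 0.30×2.2622 + 0.08×2.0696 + 0.17×0.9162 + 0.04×1.5441 + 0.30×2.0118 = 1.8531
E(R_P) = R_f + β_P × MRP = 3.9% + 1.8531 × 5.3% = 13.72%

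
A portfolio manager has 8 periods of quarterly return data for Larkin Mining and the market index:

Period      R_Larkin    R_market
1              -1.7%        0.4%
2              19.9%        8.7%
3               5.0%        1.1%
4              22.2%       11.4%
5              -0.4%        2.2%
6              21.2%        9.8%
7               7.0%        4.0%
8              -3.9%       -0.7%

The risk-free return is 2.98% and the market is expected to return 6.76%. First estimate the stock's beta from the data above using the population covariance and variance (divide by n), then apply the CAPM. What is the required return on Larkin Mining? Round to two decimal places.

Mean R_i = (-1.7 + 19.9 + 5.0 + 22.2 − 0.4 + 21.2 + 7.0 − 3.9) / 8 = 8.6625%
Mean R_m = (0.4 + 8.7 + 1.1 + 11.4 + 2.2 + 9.8 + 4.0 − 0.7) / 8 = 4.6125%
Σ(R_i − R̄_i)(R_m − R̄_m) = 348.9938  ⇒  Cov = 348.9938 / 8 = 43.6242
Σ(R_m − R̄_m)² = 154.1888  ⇒  Var(R_m) = 154.1888 / 8 = 19.2736
β = Cov / Var(R_m) = 43.6242 / 19.2736 = 2.2634
MRP = 6.76% − 2.98% = 3.78%
E(R) = R_f + β × MRP = 2.98% + 2.2634 × 3.78% = 11.54%

11.54%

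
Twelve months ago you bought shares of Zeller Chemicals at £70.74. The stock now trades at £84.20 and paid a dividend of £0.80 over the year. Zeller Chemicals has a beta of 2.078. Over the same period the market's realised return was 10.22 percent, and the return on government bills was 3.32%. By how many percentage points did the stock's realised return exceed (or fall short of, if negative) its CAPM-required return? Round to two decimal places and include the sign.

+2.50%

Realised HPR = (P1 + D1 − P0) / P0 = (84.20 + 0.80 − 70.74) / 70.74 = 14.26 / 70.74 = 20.1583%
MRP = 10.22% − 3.32% = 6.90%
CAPM required = R_f + β·MRP = 3.32% + 2.078 × 6.90% = 17.65820%
α = realised − required = 20.1583% − 17.65820% = +2.50%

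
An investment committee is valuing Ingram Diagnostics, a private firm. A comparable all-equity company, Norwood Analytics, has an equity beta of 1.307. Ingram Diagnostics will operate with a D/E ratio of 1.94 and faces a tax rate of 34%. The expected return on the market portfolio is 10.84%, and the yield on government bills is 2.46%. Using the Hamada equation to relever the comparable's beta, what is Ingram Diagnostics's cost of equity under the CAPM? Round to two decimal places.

27.44%

β_L = β_U × [1 + (1 − t)(D/E)] = 1.307 × [1 + (1 − 0.34) × 1.94]
    = 1.307 × [1 + 0.66 × 1.94] = 1.307 × 2.2804 = 2.9805
MRP = 10.84% − 2.46% = 8.38%
E(R) = R_f + β_L × MRP = 2.46% + 2.9805 × 8.38% = 27.44%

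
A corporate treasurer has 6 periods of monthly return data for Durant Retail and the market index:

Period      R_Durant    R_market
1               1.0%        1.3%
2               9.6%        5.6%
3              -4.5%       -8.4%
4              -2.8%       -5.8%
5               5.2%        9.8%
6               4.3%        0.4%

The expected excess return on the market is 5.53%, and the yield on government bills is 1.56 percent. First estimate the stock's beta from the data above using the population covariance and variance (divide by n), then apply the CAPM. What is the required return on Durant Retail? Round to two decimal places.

5.27%

Mean R_i = (1.0 + 9.6 − 4.5 − 2.8 + 5.2 + 4.3) / 6 = 2.1333%
Mean R_m = (1.3 + 5.6 − 8.4 − 5.8 + 9.8 + 0.4) / 6 = 0.4833%
Σ(R_i − R̄_i)(R_m − R̄_m) = 155.5933  ⇒  Cov = 155.5933 / 6 = 25.9322
Σ(R_m − R̄_m)² = 232.0483  ⇒  Var(R_m) = 232.0483 / 6 = 38.6747
β = Cov / Var(R_m) = 25.9322 / 38.6747 = 0.6705
E(R) = R_f + β × MRP = 1.56% + 0.6705 × 5.53% = 5.27%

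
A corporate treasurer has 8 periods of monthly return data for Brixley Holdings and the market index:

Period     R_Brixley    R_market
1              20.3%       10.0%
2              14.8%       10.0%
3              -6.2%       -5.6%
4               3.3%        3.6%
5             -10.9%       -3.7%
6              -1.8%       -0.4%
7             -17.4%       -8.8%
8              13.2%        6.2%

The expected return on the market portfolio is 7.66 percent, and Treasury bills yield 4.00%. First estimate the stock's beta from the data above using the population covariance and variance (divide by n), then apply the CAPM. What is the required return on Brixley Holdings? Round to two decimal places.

Mean R_i = (20.3 + 14.8 − 6.2 + 3.3 − 10.9 − 1.8 − 17.4 + 13.2) / 8 = 1.9125%
Mean R_m = (10.0 + 10.0 − 5.6 + 3.6 − 3.7 − 0.4 − 8.8 + 6.2) / 8 = 1.4125%
Σ(R_i − R̄_i)(R_m − R̄_m) = 651.9988  ⇒  Cov = 651.9988 / 8 = 81.4999
Σ(R_m − R̄_m)² = 358.0888  ⇒  Var(R_m) = 358.0888 / 8 = 44.7611
β = Cov / Var(R_m) = 81.4999 / 44.7611 = 1.8208
MRP = 7.66% − 4.00% = 3.66%
E(R) = R_f + β × MRP = 4.00% + 1.8208 × 3.66% = 10.66%

10.66%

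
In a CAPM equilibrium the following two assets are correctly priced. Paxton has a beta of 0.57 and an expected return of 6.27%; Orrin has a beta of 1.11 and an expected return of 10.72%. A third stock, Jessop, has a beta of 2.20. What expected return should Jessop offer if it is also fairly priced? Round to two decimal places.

MRP (SML slope) = (10.72% − 6.27%) / (1.11 − 0.57) = 4.45% / 0.54 = 8.2407%
R_f (intercept) = 6.27% − 0.57 × 8.2407% = 1.5728%
E(R_Jessop) = R_f + β × MRP = 1.5728% + 2.20 × 8.2407% = 19.70%

19.70%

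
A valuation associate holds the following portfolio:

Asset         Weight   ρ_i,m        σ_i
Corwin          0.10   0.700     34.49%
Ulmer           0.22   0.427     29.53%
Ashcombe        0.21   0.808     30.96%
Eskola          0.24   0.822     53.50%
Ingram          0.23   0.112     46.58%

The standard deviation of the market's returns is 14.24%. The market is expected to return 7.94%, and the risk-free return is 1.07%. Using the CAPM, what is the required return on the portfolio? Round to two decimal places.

β_Corwin = 0.700 × 34.49% / 14.24% = 1.6954
β_Ulmer = 0.427 × 29.53% / 14.24% = 0.8855
β_Ashcombe = 0.808 × 30.96% / 14.24% = 1.7567
β_Eskola = 0.822 × 53.50% / 14.24% = 3.0883
β_Ingram = 0.112 × 46.58% / 14.24% = 0.3664
β_P = Σ w_i β_i = 0.10×1.6954 + 0.22×0.8855 + 0.21×1.7567 + 0.24×3.0883 + 0.23×0.3664 = 1.5587
MRP = 7.94% − 1.07% = 6.87%
E(R_P) = R_f + β_P × MRP = 1.07% + 1.5587 × 6.87% = 11.78%

11.78%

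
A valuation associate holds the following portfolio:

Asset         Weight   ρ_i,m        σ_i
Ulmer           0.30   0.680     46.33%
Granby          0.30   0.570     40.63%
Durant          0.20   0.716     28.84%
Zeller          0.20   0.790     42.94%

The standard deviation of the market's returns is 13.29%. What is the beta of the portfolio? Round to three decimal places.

2.055

β_Ulmer = 0.680 × 46.33% / 13.29% = 2.3705
β_Granby = 0.570 × 40.63% / 13.29% = 1.7426
β_Durant = 0.716 × 28.84% / 13.29% = 1.5538
β_Zeller = 0.790 × 42.94% / 13.29% = 2.5525
β_P = Σ w_i β_i = 0.30×2.3705 + 0.30×1.7426 + 0.20×1.5538 + 0.20×2.5525 = 2.0552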